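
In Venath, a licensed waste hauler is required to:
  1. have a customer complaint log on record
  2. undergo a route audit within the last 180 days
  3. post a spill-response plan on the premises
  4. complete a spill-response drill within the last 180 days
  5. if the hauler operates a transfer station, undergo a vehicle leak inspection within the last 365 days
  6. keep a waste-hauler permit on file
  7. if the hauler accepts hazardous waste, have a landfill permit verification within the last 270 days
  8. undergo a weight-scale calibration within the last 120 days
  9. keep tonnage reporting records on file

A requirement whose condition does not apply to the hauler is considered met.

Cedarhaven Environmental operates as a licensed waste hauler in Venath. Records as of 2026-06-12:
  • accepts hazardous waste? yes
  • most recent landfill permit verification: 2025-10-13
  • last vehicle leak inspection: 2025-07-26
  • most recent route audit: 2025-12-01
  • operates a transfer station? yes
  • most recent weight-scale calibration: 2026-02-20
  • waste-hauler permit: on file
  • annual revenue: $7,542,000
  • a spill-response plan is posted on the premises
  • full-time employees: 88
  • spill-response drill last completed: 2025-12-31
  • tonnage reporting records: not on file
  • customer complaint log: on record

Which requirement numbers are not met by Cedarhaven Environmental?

1. customer complaint log present → met
2. route audit 193 days ago vs limit 180 → not met
3. spill-response plan present → met
4. spill-response drill 163 days ago vs limit 180 → met
5. condition 'operates a transfer station' holds; vehicle leak inspection 321 days ago vs limit 365 → met
6. waste-hauler permit present → met
7. condition 'accepts hazardous waste' holds; landfill permit verification 242 days ago vs limit 270 → met
8. weight-scale calibration 112 days ago vs limit 120 → met
9. tonnage reporting records absent → not met
Not met: 2, 9

2, 9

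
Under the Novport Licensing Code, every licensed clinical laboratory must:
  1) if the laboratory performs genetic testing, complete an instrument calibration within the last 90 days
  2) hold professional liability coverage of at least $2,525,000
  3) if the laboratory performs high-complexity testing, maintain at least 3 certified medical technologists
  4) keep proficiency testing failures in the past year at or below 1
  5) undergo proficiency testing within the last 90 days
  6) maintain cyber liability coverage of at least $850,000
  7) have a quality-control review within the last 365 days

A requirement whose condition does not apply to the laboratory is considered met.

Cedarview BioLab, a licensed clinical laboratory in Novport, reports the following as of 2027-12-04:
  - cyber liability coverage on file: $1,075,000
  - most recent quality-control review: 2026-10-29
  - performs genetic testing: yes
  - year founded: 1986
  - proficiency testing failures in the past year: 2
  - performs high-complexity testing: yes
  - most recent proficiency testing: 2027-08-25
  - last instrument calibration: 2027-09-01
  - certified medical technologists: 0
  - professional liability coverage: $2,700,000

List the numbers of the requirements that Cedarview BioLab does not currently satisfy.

1, 3, 4, 5, 7

1. condition 'performs genetic testing' holds; instrument calibration 94 days ago vs limit 90 → not met
2. professional liability coverage $2,700,000 ≥ $2,525,000 → met
3. condition 'performs high-complexity testing' holds; certified medical technologists 0 < 3 → not met
4. proficiency testing failures in the past year 2 > 1 → not met
5. proficiency testing 101 days ago vs limit 90 → not met
6. cyber liability coverage $1,075,000 ≥ $850,000 → met
7. quality-control review 401 days ago vs limit 365 → not met
Not met: 1, 3, 4, 5, 7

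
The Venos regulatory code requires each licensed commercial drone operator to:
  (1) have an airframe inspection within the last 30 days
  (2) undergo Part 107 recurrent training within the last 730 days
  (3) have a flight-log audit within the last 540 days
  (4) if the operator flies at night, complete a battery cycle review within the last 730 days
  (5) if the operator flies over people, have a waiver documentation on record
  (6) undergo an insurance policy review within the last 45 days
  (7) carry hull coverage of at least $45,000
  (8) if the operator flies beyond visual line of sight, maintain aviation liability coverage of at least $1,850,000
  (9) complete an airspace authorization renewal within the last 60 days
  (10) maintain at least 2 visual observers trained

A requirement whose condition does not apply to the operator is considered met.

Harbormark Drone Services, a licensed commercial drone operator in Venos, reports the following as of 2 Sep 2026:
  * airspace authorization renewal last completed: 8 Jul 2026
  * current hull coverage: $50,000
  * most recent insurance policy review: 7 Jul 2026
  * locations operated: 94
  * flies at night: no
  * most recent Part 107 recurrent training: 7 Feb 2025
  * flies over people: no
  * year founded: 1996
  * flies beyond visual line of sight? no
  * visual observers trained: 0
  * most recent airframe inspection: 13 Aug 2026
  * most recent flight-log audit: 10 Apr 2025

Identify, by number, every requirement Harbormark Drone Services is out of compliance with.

6, 10

1. airframe inspection 20 days ago vs limit 30 → met
2. Part 107 recurrent training 572 days ago vs limit 730 → met
3. flight-log audit 510 days ago vs limit 540 → met
4. condition 'flies at night' does not hold → requirement n/a → met
5. condition 'flies over people' does not hold → requirement n/a → met
6. insurance policy review 57 days ago vs limit 45 → not met
7. hull coverage $50,000 ≥ $45,000 → met
8. condition 'flies beyond visual line of sight' does not hold → requirement n/a → met
9. airspace authorization renewal 56 days ago vs limit 60 → met
10. visual observers trained 0 < 2 → not met
Not met: 6, 10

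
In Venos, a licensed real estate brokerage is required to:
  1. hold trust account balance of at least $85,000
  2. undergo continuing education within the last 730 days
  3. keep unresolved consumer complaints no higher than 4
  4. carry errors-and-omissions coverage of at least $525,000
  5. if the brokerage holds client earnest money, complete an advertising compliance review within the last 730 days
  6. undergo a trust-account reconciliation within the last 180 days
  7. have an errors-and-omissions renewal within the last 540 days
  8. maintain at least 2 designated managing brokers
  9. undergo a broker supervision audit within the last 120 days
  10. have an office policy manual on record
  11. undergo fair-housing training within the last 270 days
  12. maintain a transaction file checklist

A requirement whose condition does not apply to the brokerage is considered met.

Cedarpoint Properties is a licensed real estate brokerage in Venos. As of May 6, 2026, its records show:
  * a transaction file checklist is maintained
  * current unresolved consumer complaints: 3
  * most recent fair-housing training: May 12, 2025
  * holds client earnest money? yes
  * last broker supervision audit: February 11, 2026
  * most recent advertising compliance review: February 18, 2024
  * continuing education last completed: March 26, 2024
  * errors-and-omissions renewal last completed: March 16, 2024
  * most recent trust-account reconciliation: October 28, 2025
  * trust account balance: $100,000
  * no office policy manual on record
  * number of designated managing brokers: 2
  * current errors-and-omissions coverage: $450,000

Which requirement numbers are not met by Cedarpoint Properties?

1. trust account balance $100,000 ≥ $85,000 → met
2. continuing education 771 days ago vs limit 730 → not met
3. unresolved consumer complaints 3 ≤ 4 → met
4. errors-and-omissions coverage $450,000 < $525,000 → not met
5. condition 'holds client earnest money' holds; advertising compliance review 808 days ago vs limit 730 → not met
6. trust-account reconciliation 190 days ago vs limit 180 → not met
7. errors-and-omissions renewal 781 days ago vs limit 540 → not met
8. designated managing brokers 2 ≥ 2 → met
9. broker supervision audit 84 days ago vs limit 120 → met
10. office policy manual absent → not met
11. fair-housing training 359 days ago vs limit 270 → not met
12. transaction file checklist present → met
Not met: 2, 4, 5, 6, 7, 10, 11

2, 4, 5, 6, 7, 10, 11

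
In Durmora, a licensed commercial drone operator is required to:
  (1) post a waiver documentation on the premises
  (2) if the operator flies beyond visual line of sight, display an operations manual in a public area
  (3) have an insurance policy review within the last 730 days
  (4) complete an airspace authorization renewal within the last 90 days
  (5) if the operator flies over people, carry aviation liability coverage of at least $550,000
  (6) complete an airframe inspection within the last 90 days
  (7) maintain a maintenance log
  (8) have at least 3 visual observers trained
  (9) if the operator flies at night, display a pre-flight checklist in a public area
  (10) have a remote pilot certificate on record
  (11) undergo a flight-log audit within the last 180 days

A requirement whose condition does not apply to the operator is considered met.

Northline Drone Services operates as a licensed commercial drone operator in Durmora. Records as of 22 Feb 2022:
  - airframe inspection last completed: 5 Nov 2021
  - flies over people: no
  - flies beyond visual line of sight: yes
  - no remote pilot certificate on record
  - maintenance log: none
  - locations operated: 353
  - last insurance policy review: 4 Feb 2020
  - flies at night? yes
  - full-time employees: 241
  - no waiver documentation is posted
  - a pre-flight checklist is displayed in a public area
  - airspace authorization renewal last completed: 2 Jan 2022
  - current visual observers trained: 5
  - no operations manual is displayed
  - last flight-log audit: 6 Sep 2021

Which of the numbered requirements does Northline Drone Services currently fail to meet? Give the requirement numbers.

1, 2, 3, 6, 7, 10

1. waiver documentation absent → not met
2. condition 'flies beyond visual line of sight' holds; operations manual absent → not met
3. insurance policy review 749 days ago vs limit 730 → not met
4. airspace authorization renewal 51 days ago vs limit 90 → met
5. condition 'flies over people' does not hold → requirement n/a → met
6. airframe inspection 109 days ago vs limit 90 → not met
7. maintenance log absent → not met
8. visual observers trained 5 ≥ 3 → met
9. condition 'flies at night' holds; pre-flight checklist present → met
10. remote pilot certificate absent → not met
11. flight-log audit 169 days ago vs limit 180 → met
Not met: 1, 2, 3, 6, 7, 10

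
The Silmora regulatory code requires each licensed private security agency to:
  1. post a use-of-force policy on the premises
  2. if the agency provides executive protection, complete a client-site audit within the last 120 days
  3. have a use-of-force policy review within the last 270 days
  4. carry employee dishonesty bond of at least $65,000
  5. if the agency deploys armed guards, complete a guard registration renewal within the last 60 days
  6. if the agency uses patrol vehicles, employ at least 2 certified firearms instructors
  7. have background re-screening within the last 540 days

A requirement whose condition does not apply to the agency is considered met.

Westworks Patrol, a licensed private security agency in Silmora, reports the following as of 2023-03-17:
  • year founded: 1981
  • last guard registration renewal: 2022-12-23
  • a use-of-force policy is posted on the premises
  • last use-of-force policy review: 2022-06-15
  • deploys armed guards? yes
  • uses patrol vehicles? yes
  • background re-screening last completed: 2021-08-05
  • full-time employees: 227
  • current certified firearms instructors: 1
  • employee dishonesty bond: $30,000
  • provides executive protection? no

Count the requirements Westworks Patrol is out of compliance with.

1. use-of-force policy present → met
2. condition 'provides executive protection' does not hold → requirement n/a → met
3. use-of-force policy review 275 days ago vs limit 270 → not met
4. employee dishonesty bond $30,000 < $65,000 → not met
5. condition 'deploys armed guards' holds; guard registration renewal 84 days ago vs limit 60 → not met
6. condition 'uses patrol vehicles' holds; certified firearms instructors 1 < 2 → not met
7. background re-screening 589 days ago vs limit 540 → not met
Not met: 5 of 7

5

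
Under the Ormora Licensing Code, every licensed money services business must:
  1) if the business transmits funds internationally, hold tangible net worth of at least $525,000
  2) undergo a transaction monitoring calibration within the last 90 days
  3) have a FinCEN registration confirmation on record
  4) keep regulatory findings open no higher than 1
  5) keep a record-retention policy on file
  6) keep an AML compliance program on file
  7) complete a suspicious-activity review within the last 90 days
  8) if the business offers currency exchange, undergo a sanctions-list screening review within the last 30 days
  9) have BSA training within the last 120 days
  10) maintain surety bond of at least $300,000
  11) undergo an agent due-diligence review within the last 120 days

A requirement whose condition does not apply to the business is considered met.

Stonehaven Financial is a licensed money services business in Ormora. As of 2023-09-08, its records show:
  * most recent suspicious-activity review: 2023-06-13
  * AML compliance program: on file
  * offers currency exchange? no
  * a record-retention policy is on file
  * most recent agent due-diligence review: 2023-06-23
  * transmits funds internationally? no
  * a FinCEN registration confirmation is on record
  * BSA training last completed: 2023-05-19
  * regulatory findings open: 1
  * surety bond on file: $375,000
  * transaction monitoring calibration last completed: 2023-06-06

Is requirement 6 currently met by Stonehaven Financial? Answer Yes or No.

Yes

6. AML compliance program present → met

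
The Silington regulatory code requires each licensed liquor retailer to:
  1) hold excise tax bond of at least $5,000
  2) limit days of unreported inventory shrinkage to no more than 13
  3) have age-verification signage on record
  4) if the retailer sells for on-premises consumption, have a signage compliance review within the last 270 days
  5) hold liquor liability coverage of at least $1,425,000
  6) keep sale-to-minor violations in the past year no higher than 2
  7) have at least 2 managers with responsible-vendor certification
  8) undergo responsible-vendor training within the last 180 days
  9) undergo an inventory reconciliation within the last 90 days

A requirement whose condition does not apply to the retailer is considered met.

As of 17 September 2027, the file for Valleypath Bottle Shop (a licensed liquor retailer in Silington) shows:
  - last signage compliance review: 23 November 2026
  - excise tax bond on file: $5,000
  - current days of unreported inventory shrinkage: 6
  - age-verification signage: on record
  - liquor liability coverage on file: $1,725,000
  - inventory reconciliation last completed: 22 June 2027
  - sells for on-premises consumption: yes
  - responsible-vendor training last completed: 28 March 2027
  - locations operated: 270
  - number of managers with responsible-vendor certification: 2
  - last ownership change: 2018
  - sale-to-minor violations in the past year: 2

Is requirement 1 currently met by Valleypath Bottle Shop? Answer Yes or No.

1. excise tax bond $5,000 ≥ $5,000 → met

Yes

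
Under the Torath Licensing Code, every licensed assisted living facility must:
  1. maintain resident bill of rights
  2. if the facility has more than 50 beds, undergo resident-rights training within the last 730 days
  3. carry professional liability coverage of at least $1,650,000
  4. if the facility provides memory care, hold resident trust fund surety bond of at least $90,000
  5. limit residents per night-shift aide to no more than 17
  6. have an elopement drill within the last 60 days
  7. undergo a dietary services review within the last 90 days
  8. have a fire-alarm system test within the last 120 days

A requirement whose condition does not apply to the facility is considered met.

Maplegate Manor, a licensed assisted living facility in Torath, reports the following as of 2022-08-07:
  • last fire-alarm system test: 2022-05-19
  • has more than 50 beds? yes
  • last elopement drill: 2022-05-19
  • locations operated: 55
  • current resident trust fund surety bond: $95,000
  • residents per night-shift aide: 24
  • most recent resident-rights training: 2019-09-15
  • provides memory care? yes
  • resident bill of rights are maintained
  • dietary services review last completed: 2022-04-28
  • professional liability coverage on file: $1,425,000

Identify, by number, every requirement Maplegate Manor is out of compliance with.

2, 3, 5, 6, 7

1. resident bill of rights present → met
2. condition 'has more than 50 beds' holds; resident-rights training 1057 days ago vs limit 730 → not met
3. professional liability coverage $1,425,000 < $1,650,000 → not met
4. condition 'provides memory care' holds; resident trust fund surety bond $95,000 ≥ $90,000 → met
5. residents per night-shift aide 24 > 17 → not met
6. elopement drill 80 days ago vs limit 60 → not met
7. dietary services review 101 days ago vs limit 90 → not met
8. fire-alarm system test 80 days ago vs limit 120 → met
Not met: 2, 3, 5, 6, 7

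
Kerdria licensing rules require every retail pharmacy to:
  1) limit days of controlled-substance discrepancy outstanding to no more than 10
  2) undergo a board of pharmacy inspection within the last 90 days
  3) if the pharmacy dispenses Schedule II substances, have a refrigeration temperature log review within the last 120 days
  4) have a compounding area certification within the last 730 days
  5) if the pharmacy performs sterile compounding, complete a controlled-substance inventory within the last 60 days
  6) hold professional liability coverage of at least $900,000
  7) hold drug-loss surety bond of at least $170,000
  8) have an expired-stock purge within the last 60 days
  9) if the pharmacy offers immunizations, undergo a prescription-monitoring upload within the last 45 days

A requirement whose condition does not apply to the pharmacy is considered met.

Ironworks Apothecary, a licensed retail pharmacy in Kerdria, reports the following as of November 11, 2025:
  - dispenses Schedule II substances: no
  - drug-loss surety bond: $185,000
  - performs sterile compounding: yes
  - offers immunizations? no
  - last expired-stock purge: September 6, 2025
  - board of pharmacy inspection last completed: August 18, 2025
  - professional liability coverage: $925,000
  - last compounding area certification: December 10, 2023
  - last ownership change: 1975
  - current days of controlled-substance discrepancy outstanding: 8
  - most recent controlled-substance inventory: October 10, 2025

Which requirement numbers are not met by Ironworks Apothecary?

8

1. days of controlled-substance discrepancy outstanding 8 ≤ 10 → met
2. board of pharmacy inspection 85 days ago vs limit 90 → met
3. condition 'dispenses Schedule II substances' does not hold → requirement n/a → met
4. compounding area certification 702 days ago vs limit 730 → met
5. condition 'performs sterile compounding' holds; controlled-substance inventory 32 days ago vs limit 60 → met
6. professional liability coverage $925,000 ≥ $900,000 → met
7. drug-loss surety bond $185,000 ≥ $170,000 → met
8. expired-stock purge 66 days ago vs limit 60 → not met
9. condition 'offers immunizations' does not hold → requirement n/a → met
Not met: 8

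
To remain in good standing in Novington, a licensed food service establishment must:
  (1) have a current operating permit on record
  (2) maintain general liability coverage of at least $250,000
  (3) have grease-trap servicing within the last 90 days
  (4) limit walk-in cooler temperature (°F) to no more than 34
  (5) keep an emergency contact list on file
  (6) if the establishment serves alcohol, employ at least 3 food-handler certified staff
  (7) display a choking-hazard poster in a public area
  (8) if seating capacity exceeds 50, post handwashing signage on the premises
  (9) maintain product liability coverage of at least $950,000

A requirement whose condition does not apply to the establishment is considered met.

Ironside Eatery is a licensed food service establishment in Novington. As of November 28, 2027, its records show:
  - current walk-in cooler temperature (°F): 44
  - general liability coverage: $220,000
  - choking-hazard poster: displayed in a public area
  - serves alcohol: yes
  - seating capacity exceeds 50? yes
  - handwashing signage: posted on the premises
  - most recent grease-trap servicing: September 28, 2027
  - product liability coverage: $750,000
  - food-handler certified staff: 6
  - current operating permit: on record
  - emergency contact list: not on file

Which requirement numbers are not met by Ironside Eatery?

2, 4, 5, 9

1. current operating permit present → met
2. general liability coverage $220,000 < $250,000 → not met
3. grease-trap servicing 61 days ago vs limit 90 → met
4. walk-in cooler temperature (°F) 44 > 34 → not met
5. emergency contact list absent → not met
6. condition 'serves alcohol' holds; food-handler certified staff 6 ≥ 3 → met
7. choking-hazard poster present → met
8. condition 'seating capacity exceeds 50' holds; handwashing signage present → met
9. product liability coverage $750,000 < $950,000 → not met
Not met: 2, 4, 5, 9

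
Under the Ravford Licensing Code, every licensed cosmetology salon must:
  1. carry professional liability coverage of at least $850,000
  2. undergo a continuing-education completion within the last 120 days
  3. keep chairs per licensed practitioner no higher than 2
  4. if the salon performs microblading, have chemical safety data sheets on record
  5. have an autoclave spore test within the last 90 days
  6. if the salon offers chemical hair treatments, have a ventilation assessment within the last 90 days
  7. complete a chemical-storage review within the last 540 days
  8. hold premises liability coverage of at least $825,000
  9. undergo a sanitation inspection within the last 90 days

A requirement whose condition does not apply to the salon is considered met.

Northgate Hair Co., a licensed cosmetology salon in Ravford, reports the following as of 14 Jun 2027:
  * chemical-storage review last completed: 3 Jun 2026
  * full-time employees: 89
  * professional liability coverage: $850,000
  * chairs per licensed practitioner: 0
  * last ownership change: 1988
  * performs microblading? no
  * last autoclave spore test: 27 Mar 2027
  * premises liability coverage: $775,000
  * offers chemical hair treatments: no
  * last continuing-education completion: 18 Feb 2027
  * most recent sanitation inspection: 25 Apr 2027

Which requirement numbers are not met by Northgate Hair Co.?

1. professional liability coverage $850,000 ≥ $850,000 → met
2. continuing-education completion 116 days ago vs limit 120 → met
3. chairs per licensed practitioner 0 ≤ 2 → met
4. condition 'performs microblading' does not hold → requirement n/a → met
5. autoclave spore test 79 days ago vs limit 90 → met
6. condition 'offers chemical hair treatments' does not hold → requirement n/a → met
7. chemical-storage review 376 days ago vs limit 540 → met
8. premises liability coverage $775,000 < $825,000 → not met
9. sanitation inspection 50 days ago vs limit 90 → met
Not met: 8

8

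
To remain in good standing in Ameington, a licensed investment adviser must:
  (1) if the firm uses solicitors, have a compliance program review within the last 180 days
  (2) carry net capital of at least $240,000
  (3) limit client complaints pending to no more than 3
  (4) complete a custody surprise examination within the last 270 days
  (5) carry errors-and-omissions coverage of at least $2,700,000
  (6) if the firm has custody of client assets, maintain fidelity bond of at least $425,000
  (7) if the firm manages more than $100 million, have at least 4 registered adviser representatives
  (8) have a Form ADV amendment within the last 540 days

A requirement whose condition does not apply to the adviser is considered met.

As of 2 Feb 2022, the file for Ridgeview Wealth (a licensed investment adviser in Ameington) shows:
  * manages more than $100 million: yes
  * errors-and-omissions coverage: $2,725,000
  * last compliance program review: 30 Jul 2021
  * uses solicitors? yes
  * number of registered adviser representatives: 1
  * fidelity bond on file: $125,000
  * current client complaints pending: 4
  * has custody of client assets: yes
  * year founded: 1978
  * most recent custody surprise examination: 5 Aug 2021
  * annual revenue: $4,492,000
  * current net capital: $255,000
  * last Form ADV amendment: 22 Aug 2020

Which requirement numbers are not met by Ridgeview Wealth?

1, 3, 6, 7

1. condition 'uses solicitors' holds; compliance program review 187 days ago vs limit 180 → not met
2. net capital $255,000 ≥ $240,000 → met
3. client complaints pending 4 > 3 → not met
4. custody surprise examination 181 days ago vs limit 270 → met
5. errors-and-omissions coverage $2,725,000 ≥ $2,700,000 → met
6. condition 'has custody of client assets' holds; fidelity bond $125,000 < $425,000 → not met
7. condition 'manages more than $100 million' holds; registered adviser representatives 1 < 4 → not met
8. Form ADV amendment 529 days ago vs limit 540 → met
Not met: 1, 3, 6, 7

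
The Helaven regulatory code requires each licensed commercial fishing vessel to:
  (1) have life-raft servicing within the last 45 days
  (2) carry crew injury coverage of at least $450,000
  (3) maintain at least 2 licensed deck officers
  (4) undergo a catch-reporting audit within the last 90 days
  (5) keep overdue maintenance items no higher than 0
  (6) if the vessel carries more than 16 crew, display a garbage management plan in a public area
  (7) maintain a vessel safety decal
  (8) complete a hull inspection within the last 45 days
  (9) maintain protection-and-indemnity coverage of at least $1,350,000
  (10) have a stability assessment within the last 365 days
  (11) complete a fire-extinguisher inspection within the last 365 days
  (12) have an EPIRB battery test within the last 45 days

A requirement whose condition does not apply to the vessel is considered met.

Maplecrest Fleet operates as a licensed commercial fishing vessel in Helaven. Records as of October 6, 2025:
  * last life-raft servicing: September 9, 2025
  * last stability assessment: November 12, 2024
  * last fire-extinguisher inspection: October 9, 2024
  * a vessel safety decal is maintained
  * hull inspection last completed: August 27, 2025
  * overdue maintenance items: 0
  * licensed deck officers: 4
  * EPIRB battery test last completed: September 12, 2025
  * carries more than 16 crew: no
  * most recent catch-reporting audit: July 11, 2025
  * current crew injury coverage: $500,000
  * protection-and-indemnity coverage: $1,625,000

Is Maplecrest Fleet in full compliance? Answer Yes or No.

1. life-raft servicing 27 days ago vs limit 45 → met
2. crew injury coverage $500,000 ≥ $450,000 → met
3. licensed deck officers 4 ≥ 2 → met
4. catch-reporting audit 87 days ago vs limit 90 → met
5. overdue maintenance items 0 ≤ 0 → met
6. condition 'carries more than 16 crew' does not hold → requirement n/a → met
7. vessel safety decal present → met
8. hull inspection 40 days ago vs limit 45 → met
9. protection-and-indemnity coverage $1,625,000 ≥ $1,350,000 → met
10. stability assessment 328 days ago vs limit 365 → met
11. fire-extinguisher inspection 362 days ago vs limit 365 → met
12. EPIRB battery test 24 days ago vs limit 45 → met
All met.

Yes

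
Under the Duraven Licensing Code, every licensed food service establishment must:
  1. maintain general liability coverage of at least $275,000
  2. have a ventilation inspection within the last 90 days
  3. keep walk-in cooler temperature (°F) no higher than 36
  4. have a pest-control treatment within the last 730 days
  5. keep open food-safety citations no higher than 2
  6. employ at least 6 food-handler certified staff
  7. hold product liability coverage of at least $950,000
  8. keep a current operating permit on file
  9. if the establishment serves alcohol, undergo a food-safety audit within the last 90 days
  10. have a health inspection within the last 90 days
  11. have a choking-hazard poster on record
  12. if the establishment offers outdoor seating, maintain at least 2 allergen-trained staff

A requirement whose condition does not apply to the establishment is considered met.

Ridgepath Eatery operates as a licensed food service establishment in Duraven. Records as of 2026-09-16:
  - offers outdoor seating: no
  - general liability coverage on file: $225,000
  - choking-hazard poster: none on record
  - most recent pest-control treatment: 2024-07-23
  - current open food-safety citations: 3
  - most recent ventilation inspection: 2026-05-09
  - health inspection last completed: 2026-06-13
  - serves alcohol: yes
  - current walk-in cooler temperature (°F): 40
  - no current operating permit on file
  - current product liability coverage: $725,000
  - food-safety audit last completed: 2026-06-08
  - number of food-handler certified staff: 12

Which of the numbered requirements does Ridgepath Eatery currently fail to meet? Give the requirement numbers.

1. general liability coverage $225,000 < $275,000 → not met
2. ventilation inspection 130 days ago vs limit 90 → not met
3. walk-in cooler temperature (°F) 40 > 36 → not met
4. pest-control treatment 785 days ago vs limit 730 → not met
5. open food-safety citations 3 > 2 → not met
6. food-handler certified staff 12 ≥ 6 → met
7. product liability coverage $725,000 < $950,000 → not met
8. current operating permit absent → not met
9. condition 'serves alcohol' holds; food-safety audit 100 days ago vs limit 90 → not met
10. health inspection 95 days ago vs limit 90 → not met
11. choking-hazard poster absent → not met
12. condition 'offers outdoor seating' does not hold → requirement n/a → met
Not met: 1, 2, 3, 4, 5, 7, 8, 9, 10, 11

1, 2, 3, 4, 5, 7, 8, 9, 10, 11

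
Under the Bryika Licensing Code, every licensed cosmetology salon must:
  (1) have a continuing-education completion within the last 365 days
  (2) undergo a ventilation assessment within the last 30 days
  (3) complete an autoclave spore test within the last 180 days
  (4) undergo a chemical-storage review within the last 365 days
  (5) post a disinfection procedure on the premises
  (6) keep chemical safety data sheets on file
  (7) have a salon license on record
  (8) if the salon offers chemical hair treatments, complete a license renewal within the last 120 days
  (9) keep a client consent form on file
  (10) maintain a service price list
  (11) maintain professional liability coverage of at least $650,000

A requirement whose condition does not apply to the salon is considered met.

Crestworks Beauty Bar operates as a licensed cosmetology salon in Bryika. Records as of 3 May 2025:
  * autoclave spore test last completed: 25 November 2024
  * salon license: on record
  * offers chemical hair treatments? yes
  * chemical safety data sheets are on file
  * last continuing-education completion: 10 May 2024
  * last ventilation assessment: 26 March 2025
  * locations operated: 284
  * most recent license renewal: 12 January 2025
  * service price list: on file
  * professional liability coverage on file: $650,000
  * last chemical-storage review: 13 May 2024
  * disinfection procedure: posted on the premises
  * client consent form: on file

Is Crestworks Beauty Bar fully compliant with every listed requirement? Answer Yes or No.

1. continuing-education completion 358 days ago vs limit 365 → met
2. ventilation assessment 38 days ago vs limit 30 → not met
3. autoclave spore test 159 days ago vs limit 180 → met
4. chemical-storage review 355 days ago vs limit 365 → met
5. disinfection procedure present → met
6. chemical safety data sheets present → met
7. salon license present → met
8. condition 'offers chemical hair treatments' holds; license renewal 111 days ago vs limit 120 → met
9. client consent form present → met
10. service price list present → met
11. professional liability coverage $650,000 ≥ $650,000 → met
Not met: 2

No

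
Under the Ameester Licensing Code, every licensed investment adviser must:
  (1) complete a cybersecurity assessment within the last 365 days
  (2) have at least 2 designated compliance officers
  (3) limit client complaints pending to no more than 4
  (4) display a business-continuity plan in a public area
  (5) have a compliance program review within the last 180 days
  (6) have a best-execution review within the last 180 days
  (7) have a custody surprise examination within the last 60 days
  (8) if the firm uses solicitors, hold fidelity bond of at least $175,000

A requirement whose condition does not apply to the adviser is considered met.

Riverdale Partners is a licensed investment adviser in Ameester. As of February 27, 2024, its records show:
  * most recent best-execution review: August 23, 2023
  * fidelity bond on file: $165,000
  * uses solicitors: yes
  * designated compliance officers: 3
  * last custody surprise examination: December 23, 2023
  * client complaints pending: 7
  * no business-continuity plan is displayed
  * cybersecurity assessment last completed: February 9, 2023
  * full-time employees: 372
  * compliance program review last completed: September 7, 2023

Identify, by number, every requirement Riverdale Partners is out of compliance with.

1, 3, 4, 6, 7, 8

1. cybersecurity assessment 383 days ago vs limit 365 → not met
2. designated compliance officers 3 ≥ 2 → met
3. client complaints pending 7 > 4 → not met
4. business-continuity plan absent → not met
5. compliance program review 173 days ago vs limit 180 → met
6. best-execution review 188 days ago vs limit 180 → not met
7. custody surprise examination 66 days ago vs limit 60 → not met
8. condition 'uses solicitors' holds; fidelity bond $165,000 < $175,000 → not met
Not met: 1, 3, 4, 6, 7, 8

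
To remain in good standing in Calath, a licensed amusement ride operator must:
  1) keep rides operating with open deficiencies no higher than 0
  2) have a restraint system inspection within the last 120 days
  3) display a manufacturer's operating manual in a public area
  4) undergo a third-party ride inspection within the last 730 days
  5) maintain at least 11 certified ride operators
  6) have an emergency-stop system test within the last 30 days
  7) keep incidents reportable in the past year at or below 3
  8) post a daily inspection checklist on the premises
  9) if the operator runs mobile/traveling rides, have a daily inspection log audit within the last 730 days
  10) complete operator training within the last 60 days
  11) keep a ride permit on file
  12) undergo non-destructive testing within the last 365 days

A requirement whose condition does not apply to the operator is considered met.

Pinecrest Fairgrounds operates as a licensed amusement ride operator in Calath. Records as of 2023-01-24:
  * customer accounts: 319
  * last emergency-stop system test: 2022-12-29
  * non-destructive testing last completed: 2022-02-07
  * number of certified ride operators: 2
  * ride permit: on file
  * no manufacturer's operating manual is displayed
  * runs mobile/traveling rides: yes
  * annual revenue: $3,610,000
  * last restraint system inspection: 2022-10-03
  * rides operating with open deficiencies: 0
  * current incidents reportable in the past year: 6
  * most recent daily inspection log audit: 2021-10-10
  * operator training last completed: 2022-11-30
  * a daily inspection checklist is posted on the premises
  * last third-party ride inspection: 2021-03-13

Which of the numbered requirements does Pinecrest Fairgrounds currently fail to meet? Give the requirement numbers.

1. rides operating with open deficiencies 0 ≤ 0 → met
2. restraint system inspection 113 days ago vs limit 120 → met
3. manufacturer's operating manual absent → not met
4. third-party ride inspection 682 days ago vs limit 730 → met
5. certified ride operators 2 < 11 → not met
6. emergency-stop system test 26 days ago vs limit 30 → met
7. incidents reportable in the past year 6 > 3 → not met
8. daily inspection checklist present → met
9. condition 'runs mobile/traveling rides' holds; daily inspection log audit 471 days ago vs limit 730 → met
10. operator training 55 days ago vs limit 60 → met
11. ride permit present → met
12. non-destructive testing 351 days ago vs limit 365 → met
Not met: 3, 5, 7

3, 5, 7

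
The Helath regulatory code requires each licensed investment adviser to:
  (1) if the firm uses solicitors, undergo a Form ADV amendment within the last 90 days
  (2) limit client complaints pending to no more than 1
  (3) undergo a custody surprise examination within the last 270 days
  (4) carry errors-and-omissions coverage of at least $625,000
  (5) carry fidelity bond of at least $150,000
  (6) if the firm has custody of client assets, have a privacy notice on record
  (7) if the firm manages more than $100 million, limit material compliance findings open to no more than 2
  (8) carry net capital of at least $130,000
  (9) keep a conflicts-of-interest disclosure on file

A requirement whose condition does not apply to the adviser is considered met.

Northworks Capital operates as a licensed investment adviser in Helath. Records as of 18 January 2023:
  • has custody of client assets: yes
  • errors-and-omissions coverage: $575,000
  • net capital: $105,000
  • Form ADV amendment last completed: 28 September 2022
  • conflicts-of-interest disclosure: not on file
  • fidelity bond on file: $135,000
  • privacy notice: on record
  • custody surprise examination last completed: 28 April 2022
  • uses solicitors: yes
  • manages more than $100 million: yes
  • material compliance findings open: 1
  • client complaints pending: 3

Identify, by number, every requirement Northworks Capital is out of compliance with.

1. condition 'uses solicitors' holds; Form ADV amendment 112 days ago vs limit 90 → not met
2. client complaints pending 3 > 1 → not met
3. custody surprise examination 265 days ago vs limit 270 → met
4. errors-and-omissions coverage $575,000 < $625,000 → not met
5. fidelity bond $135,000 < $150,000 → not met
6. condition 'has custody of client assets' holds; privacy notice present → met
7. condition 'manages more than $100 million' holds; material compliance findings open 1 ≤ 2 → met
8. net capital $105,000 < $130,000 → not met
9. conflicts-of-interest disclosure absent → not met
Not met: 1, 2, 4, 5, 8, 9

1, 2, 4, 5, 8, 9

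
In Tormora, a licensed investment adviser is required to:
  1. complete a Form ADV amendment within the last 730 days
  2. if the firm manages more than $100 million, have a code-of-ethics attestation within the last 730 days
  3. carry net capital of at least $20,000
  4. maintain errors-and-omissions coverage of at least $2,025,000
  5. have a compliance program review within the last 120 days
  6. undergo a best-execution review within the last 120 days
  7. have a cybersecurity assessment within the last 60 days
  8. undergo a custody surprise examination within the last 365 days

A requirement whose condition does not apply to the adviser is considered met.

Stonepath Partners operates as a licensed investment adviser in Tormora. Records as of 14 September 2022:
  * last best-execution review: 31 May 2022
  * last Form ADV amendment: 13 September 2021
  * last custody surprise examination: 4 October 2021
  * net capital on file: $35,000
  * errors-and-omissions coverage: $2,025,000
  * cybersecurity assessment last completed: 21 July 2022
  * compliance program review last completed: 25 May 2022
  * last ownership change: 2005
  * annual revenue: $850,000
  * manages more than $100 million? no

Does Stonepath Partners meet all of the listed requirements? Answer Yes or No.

Yes

1. Form ADV amendment 366 days ago vs limit 730 → met
2. condition 'manages more than $100 million' does not hold → requirement n/a → met
3. net capital $35,000 ≥ $20,000 → met
4. errors-and-omissions coverage $2,025,000 ≥ $2,025,000 → met
5. compliance program review 112 days ago vs limit 120 → met
6. best-execution review 106 days ago vs limit 120 → met
7. cybersecurity assessment 55 days ago vs limit 60 → met
8. custody surprise examination 345 days ago vs limit 365 → met
All met.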